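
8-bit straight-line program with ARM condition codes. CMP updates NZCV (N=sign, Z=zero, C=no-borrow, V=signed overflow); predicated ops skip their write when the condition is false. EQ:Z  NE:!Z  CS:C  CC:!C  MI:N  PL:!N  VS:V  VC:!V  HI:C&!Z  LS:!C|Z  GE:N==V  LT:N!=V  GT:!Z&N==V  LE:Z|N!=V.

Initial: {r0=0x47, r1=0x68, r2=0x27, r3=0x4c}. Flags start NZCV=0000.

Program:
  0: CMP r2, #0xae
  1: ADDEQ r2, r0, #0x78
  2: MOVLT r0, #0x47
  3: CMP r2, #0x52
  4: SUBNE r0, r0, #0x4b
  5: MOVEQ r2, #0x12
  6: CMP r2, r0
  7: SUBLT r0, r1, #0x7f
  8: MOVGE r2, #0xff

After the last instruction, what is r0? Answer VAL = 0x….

[0] flags=0000 → (cmp)
[1] flags=0000 EQ?F → skip
[2] flags=0000 LT?F → skip
[3] flags=1000 → (cmp)
[4] flags=1000 NE?T → r0=0xfc
[5] flags=1000 EQ?F → skip
[6] flags=0000 → (cmp)
[7] flags=0000 LT?F → skip
[8] flags=0000 GE?T → r2=0xff

VAL = 0xfc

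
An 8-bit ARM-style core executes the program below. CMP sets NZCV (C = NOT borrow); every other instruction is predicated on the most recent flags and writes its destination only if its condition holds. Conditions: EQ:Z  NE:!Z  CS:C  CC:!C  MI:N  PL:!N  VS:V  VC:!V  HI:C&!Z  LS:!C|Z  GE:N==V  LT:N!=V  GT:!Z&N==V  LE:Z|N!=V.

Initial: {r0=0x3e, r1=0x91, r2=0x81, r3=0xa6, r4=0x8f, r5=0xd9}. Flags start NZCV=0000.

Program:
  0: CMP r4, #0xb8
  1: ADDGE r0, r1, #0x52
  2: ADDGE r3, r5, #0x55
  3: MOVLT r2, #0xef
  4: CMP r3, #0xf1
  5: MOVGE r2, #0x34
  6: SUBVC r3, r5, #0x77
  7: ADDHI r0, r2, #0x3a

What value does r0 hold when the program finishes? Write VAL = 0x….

0: ✓ CMP  NZCV=1000
1: · ADDGE
2: · ADDGE
3: ✓ MOVLT  r2←0xef
4: ✓ CMP  NZCV=1000
5: · MOVGE
6: ✓ SUBVC  r3←0x62
7: · ADDHI

VAL = 0x3e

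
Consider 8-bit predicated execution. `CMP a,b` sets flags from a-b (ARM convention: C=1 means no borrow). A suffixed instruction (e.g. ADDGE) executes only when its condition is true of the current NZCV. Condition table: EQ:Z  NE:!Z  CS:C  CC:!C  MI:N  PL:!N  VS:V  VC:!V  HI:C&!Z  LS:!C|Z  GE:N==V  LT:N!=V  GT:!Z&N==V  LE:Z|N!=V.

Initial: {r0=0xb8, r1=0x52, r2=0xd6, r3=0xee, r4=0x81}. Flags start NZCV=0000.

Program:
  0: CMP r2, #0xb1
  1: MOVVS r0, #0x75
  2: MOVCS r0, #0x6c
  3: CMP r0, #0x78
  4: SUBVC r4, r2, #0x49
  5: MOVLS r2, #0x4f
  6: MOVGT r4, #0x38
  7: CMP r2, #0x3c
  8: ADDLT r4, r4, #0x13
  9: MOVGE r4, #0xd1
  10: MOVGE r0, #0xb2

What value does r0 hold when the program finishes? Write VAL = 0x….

[0] flags=0010 → (cmp)
[1] flags=0010 VS?F → skip
[2] flags=0010 CS?T → r0=0x6c
[3] flags=1000 → (cmp)
[4] flags=1000 VC?T → r4=0x8d
[5] flags=1000 LS?T → r2=0x4f
[6] flags=1000 GT?F → skip
[7] flags=0010 → (cmp)
[8] flags=0010 LT?F → skip
[9] flags=0010 GE?T → r4=0xd1
[10] flags=0010 GE?T → r0=0xb2

VAL = 0xb2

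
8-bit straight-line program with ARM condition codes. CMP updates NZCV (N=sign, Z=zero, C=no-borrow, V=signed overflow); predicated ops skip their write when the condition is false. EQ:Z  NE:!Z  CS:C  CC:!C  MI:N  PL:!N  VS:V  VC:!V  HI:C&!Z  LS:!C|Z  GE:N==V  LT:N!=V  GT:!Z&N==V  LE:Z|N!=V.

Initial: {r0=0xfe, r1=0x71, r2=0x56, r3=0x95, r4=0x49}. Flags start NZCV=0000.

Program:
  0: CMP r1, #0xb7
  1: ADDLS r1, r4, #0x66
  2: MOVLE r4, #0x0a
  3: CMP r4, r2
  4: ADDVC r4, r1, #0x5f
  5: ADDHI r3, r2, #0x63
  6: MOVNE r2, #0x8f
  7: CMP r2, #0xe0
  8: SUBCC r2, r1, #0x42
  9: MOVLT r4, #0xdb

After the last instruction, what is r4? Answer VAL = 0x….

0: ✓ CMP  NZCV=1001
1: ✓ ADDLS  r1←0xaf
2: · MOVLE
3: ✓ CMP  NZCV=1000
4: ✓ ADDVC  r4←0x0e
5: · ADDHI
6: ✓ MOVNE  r2←0x8f
7: ✓ CMP  NZCV=1000
8: ✓ SUBCC  r2←0x6d
9: ✓ MOVLT  r4←0xdb

VAL = 0xdb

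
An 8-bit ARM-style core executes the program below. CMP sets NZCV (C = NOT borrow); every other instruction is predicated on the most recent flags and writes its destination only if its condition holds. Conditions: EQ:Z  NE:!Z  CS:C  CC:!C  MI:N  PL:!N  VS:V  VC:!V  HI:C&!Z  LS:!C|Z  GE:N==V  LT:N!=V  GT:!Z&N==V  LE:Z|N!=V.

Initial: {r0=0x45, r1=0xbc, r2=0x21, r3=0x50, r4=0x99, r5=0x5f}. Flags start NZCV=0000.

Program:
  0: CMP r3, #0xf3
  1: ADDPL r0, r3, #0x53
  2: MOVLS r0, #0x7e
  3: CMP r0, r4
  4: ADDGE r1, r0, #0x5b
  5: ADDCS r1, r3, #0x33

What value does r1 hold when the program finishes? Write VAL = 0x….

0: ✓ CMP  NZCV=0000
1: ✓ ADDPL  r0←0xa3
2: ✓ MOVLS  r0←0x7e
3: ✓ CMP  NZCV=1001
4: ✓ ADDGE  r1←0xd9
5: · ADDCS

VAL = 0xd9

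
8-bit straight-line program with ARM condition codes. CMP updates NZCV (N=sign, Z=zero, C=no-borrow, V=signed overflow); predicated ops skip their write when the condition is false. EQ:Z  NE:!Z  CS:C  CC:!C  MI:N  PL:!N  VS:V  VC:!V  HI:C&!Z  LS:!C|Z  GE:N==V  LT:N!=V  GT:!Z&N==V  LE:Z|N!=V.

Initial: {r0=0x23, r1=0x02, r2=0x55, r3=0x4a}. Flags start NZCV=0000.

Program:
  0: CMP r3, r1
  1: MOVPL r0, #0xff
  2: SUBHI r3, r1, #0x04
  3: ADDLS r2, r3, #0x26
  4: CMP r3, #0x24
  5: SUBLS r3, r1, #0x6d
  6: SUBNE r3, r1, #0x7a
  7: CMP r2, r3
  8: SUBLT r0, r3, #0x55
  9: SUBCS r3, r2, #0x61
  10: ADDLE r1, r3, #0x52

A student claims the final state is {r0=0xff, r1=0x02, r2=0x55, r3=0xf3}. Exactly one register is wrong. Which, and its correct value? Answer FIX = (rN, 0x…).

0: ✓ CMP  NZCV=0010
1: ✓ MOVPL  r0←0xff
2: ✓ SUBHI  r3←0xfe
3: · ADDLS
4: ✓ CMP  NZCV=1010
5: · SUBLS
6: ✓ SUBNE  r3←0x88
7: ✓ CMP  NZCV=1001
8: · SUBLT
9: · SUBCS
10: · ADDLE

FIX = (r3, 0x88)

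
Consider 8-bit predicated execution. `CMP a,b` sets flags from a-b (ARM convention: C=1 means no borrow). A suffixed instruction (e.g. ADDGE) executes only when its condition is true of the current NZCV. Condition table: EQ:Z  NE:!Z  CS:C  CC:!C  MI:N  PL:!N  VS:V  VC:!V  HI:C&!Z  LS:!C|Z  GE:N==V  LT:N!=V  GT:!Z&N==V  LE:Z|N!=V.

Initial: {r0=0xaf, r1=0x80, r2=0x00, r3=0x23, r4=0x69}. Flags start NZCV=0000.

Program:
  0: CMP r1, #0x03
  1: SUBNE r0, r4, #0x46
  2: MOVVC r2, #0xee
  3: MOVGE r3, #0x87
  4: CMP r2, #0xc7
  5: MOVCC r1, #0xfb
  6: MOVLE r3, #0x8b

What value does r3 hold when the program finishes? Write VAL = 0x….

VAL = 0x23

0: ✓ CMP  NZCV=0011
1: ✓ SUBNE  r0←0x23
2: · MOVVC
3: · MOVGE
4: ✓ CMP  NZCV=0000
5: ✓ MOVCC  r1←0xfb
6: · MOVLE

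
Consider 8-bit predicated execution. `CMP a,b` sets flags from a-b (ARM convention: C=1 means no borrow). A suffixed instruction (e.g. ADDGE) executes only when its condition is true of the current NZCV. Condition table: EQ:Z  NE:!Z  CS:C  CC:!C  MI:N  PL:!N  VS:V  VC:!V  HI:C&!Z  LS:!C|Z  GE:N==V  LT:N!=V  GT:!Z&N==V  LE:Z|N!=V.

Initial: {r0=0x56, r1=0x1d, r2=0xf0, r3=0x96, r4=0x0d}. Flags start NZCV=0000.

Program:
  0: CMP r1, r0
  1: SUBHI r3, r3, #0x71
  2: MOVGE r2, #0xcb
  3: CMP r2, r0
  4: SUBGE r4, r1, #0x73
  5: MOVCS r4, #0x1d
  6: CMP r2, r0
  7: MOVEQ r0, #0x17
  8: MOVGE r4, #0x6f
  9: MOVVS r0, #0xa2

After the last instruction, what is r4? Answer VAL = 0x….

VAL = 0x1d

0: ✓ CMP  NZCV=1000
1: · SUBHI
2: · MOVGE
3: ✓ CMP  NZCV=1010
4: · SUBGE
5: ✓ MOVCS  r4←0x1d
6: ✓ CMP  NZCV=1010
7: · MOVEQ
8: · MOVGE
9: · MOVVS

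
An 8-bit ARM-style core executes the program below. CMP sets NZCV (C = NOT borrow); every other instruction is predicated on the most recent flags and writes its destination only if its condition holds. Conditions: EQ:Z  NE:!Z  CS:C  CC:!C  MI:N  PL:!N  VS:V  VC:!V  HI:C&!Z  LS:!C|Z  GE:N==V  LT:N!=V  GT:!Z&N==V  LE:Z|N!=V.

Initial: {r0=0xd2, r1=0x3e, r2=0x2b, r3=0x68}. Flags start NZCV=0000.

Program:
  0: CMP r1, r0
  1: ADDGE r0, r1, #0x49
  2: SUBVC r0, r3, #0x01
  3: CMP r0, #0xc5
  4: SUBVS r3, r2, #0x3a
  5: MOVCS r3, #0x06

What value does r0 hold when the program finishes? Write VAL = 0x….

VAL = 0x67

[0] flags=0000 → (cmp)
[1] flags=0000 GE?T → r0=0x87
[2] flags=0000 VC?T → r0=0x67
[3] flags=1001 → (cmp)
[4] flags=1001 VS?T → r3=0xf1
[5] flags=1001 CS?F → skip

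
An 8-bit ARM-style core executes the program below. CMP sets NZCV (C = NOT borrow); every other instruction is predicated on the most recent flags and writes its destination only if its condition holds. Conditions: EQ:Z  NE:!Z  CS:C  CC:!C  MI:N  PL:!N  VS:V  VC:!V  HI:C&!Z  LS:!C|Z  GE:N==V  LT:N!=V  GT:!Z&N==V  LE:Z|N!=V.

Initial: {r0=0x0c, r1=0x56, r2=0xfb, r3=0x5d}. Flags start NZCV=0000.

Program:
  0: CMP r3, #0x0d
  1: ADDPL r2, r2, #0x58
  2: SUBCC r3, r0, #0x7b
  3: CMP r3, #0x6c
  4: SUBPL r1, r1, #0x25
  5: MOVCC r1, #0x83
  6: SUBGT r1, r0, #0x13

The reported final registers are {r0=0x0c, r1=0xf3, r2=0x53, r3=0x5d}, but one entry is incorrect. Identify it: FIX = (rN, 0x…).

0: ✓ CMP  NZCV=0010
1: ✓ ADDPL  r2←0x53
2: · SUBCC
3: ✓ CMP  NZCV=1000
4: · SUBPL
5: ✓ MOVCC  r1←0x83
6: · SUBGT

FIX = (r1, 0x83)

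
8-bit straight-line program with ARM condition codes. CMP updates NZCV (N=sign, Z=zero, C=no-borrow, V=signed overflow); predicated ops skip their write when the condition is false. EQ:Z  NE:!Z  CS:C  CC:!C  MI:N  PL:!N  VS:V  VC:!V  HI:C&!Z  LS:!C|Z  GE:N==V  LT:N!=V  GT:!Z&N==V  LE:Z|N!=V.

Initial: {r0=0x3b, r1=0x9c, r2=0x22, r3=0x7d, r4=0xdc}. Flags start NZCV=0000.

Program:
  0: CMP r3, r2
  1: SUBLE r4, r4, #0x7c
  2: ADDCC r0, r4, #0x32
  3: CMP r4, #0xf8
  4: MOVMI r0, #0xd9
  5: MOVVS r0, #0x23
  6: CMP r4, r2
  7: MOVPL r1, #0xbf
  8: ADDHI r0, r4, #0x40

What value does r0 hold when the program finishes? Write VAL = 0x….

[0] flags=0010 → (cmp)
[1] flags=0010 LE?F → skip
[2] flags=0010 CC?F → skip
[3] flags=1000 → (cmp)
[4] flags=1000 MI?T → r0=0xd9
[5] flags=1000 VS?F → skip
[6] flags=1010 → (cmp)
[7] flags=1010 PL?F → skip
[8] flags=1010 HI?T → r0=0x1c

VAL = 0x1c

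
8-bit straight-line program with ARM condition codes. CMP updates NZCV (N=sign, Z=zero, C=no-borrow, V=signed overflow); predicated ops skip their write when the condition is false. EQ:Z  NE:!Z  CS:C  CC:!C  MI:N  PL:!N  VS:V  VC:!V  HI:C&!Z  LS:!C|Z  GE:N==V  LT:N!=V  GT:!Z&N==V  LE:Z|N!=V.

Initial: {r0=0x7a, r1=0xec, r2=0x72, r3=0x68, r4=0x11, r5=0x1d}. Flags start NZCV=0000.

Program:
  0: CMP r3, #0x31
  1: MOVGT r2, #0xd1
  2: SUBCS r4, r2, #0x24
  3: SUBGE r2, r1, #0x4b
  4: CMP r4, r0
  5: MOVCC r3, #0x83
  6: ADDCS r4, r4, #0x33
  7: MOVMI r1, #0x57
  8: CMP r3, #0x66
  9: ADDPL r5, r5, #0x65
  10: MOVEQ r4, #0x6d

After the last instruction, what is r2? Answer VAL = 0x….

VAL = 0xa1

[0] flags=0010 → (cmp)
[1] flags=0010 GT?T → r2=0xd1
[2] flags=0010 CS?T → r4=0xad
[3] flags=0010 GE?T → r2=0xa1
[4] flags=0011 → (cmp)
[5] flags=0011 CC?F → skip
[6] flags=0011 CS?T → r4=0xe0
[7] flags=0011 MI?F → skip
[8] flags=0010 → (cmp)
[9] flags=0010 PL?T → r5=0x82
[10] flags=0010 EQ?F → skip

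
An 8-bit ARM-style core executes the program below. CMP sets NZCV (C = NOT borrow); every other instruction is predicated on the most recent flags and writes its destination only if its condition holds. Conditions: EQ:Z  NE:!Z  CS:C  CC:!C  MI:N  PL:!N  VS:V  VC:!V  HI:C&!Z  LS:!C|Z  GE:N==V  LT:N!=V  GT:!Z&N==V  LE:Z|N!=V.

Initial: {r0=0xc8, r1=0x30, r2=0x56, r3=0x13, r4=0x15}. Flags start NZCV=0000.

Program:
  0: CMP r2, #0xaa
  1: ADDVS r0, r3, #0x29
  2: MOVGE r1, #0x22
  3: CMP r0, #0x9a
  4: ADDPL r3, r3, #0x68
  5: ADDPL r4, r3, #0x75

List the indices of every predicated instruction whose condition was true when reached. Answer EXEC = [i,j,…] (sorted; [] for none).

[0] flags=1001 → (cmp)
[1] flags=1001 VS?T → r0=0x3c
[2] flags=1001 GE?T → r1=0x22
[3] flags=1001 → (cmp)
[4] flags=1001 PL?F → skip
[5] flags=1001 PL?F → skip

EXEC = [1,2]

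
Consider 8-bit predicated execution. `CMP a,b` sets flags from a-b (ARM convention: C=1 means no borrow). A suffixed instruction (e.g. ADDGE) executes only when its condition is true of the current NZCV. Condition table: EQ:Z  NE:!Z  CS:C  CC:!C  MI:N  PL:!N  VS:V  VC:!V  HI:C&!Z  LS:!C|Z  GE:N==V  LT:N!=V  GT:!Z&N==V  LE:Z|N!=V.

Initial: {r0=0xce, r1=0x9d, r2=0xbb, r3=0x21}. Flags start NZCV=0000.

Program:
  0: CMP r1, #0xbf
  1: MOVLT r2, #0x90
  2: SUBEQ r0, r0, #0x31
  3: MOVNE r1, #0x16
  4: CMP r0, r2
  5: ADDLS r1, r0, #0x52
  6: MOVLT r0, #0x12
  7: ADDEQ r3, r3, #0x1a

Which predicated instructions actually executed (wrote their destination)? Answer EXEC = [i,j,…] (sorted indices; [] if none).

EXEC = [1,3]

[0] flags=1000 → (cmp)
[1] flags=1000 LT?T → r2=0x90
[2] flags=1000 EQ?F → skip
[3] flags=1000 NE?T → r1=0x16
[4] flags=0010 → (cmp)
[5] flags=0010 LS?F → skip
[6] flags=0010 LT?F → skip
[7] flags=0010 EQ?F → skip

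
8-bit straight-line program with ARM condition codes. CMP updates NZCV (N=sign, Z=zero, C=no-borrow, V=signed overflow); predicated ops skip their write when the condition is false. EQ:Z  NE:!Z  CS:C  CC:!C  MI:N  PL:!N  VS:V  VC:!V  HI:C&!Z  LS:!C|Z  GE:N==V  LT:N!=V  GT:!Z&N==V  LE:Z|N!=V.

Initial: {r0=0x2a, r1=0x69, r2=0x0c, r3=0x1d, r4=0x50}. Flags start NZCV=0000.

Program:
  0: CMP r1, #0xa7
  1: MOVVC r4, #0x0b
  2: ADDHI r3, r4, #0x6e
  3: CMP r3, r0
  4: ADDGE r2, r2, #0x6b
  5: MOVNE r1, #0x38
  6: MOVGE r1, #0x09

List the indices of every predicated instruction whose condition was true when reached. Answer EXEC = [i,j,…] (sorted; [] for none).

0: ✓ CMP  NZCV=1001
1: · MOVVC
2: · ADDHI
3: ✓ CMP  NZCV=1000
4: · ADDGE
5: ✓ MOVNE  r1←0x38
6: · MOVGE

EXEC = [5]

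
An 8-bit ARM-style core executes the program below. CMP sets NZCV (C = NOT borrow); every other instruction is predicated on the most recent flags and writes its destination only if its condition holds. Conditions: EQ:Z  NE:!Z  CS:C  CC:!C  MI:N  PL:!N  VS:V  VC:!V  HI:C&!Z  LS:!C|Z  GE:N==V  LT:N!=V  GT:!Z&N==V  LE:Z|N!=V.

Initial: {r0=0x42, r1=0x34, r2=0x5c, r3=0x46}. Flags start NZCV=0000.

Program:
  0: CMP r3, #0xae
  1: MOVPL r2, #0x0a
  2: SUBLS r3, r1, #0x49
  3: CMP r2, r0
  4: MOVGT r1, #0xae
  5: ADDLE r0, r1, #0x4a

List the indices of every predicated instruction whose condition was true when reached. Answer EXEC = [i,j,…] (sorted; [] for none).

EXEC = [2,4]

0: ✓ CMP  NZCV=1001
1: · MOVPL
2: ✓ SUBLS  r3←0xeb
3: ✓ CMP  NZCV=0010
4: ✓ MOVGT  r1←0xae
5: · ADDLE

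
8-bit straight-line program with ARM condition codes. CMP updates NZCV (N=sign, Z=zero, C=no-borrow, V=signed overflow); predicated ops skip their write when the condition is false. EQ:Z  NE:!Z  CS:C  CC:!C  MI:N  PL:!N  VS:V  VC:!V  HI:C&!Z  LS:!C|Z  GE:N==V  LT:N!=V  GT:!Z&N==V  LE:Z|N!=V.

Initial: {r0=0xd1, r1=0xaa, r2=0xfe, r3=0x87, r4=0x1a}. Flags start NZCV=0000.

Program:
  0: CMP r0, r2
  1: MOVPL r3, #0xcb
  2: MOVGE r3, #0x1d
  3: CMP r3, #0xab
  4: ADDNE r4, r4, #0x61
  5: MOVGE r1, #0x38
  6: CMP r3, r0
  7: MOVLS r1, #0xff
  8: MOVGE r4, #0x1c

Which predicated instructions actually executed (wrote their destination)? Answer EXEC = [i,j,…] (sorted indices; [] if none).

0: ✓ CMP  NZCV=1000
1: · MOVPL
2: · MOVGE
3: ✓ CMP  NZCV=1000
4: ✓ ADDNE  r4←0x7b
5: · MOVGE
6: ✓ CMP  NZCV=1000
7: ✓ MOVLS  r1←0xff
8: · MOVGE

EXEC = [4,7]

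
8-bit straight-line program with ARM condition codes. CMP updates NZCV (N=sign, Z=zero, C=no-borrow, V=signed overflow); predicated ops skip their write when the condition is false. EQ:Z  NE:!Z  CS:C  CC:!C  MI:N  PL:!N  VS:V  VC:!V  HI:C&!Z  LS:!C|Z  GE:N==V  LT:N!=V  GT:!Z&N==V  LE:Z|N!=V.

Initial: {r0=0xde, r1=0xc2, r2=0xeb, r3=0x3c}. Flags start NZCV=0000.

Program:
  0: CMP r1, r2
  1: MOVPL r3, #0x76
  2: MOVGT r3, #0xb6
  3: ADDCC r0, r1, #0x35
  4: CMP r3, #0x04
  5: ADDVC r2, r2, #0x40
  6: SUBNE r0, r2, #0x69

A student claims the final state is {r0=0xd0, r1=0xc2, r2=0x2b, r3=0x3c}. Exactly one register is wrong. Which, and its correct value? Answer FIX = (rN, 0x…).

FIX = (r0, 0xc2)

0: ✓ CMP  NZCV=1000
1: · MOVPL
2: · MOVGT
3: ✓ ADDCC  r0←0xf7
4: ✓ CMP  NZCV=0010
5: ✓ ADDVC  r2←0x2b
6: ✓ SUBNE  r0←0xc2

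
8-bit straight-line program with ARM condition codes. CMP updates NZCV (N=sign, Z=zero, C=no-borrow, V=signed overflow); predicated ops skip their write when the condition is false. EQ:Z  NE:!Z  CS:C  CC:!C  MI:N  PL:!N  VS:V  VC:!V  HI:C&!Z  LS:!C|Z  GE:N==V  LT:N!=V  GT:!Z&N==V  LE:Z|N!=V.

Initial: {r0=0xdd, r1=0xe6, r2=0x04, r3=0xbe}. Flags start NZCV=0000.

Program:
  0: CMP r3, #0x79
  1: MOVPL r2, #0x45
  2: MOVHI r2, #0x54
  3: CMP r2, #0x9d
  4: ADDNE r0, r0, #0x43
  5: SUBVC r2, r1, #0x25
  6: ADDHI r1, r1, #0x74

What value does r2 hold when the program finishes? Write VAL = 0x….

VAL = 0x54

0: ✓ CMP  NZCV=0011
1: ✓ MOVPL  r2←0x45
2: ✓ MOVHI  r2←0x54
3: ✓ CMP  NZCV=1001
4: ✓ ADDNE  r0←0x20
5: · SUBVC
6: · ADDHI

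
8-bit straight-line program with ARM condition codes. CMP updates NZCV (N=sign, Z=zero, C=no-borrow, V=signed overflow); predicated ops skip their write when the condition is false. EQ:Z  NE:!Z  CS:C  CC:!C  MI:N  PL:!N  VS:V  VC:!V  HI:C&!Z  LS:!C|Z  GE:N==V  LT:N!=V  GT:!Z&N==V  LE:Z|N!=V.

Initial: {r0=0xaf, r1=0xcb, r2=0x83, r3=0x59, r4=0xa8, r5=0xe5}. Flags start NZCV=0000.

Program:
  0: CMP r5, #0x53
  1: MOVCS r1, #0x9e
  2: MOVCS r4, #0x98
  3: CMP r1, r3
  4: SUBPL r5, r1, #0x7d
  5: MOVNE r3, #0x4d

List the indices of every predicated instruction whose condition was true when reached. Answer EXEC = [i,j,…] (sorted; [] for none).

EXEC = [1,2,4,5]

0: ✓ CMP  NZCV=1010
1: ✓ MOVCS  r1←0x9e
2: ✓ MOVCS  r4←0x98
3: ✓ CMP  NZCV=0011
4: ✓ SUBPL  r5←0x21
5: ✓ MOVNE  r3←0x4d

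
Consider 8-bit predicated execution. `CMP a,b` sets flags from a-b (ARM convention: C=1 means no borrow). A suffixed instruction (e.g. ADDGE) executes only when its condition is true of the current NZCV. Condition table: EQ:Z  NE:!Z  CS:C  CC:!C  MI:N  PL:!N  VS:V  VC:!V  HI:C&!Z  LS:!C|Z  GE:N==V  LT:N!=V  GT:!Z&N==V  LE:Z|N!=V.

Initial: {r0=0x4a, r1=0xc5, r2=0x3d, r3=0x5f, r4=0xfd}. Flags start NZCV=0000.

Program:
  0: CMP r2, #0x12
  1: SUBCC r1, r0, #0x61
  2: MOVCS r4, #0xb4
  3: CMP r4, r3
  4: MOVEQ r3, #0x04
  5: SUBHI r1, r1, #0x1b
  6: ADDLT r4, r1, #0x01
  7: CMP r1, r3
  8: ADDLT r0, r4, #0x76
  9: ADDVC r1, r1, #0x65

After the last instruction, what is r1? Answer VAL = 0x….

[0] flags=0010 → (cmp)
[1] flags=0010 CC?F → skip
[2] flags=0010 CS?T → r4=0xb4
[3] flags=0011 → (cmp)
[4] flags=0011 EQ?F → skip
[5] flags=0011 HI?T → r1=0xaa
[6] flags=0011 LT?T → r4=0xab
[7] flags=0011 → (cmp)
[8] flags=0011 LT?T → r0=0x21
[9] flags=0011 VC?F → skip

VAL = 0xaa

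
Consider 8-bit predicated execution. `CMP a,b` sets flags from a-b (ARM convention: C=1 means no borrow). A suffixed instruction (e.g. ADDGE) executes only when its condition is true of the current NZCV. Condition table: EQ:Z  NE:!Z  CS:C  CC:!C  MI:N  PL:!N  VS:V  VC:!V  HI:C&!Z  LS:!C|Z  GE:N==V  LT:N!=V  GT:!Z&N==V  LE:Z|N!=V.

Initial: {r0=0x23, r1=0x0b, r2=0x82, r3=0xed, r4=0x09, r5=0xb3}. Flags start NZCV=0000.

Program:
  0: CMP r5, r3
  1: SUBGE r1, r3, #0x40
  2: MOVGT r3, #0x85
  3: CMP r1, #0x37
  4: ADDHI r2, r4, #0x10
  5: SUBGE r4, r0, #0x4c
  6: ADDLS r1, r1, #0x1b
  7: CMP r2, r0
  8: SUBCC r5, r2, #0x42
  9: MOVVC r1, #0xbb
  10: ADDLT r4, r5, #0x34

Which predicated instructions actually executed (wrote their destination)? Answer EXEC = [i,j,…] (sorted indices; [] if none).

EXEC = [6,10]

0: ✓ CMP  NZCV=1000
1: · SUBGE
2: · MOVGT
3: ✓ CMP  NZCV=1000
4: · ADDHI
5: · SUBGE
6: ✓ ADDLS  r1←0x26
7: ✓ CMP  NZCV=0011
8: · SUBCC
9: · MOVVC
10: ✓ ADDLT  r4←0xe7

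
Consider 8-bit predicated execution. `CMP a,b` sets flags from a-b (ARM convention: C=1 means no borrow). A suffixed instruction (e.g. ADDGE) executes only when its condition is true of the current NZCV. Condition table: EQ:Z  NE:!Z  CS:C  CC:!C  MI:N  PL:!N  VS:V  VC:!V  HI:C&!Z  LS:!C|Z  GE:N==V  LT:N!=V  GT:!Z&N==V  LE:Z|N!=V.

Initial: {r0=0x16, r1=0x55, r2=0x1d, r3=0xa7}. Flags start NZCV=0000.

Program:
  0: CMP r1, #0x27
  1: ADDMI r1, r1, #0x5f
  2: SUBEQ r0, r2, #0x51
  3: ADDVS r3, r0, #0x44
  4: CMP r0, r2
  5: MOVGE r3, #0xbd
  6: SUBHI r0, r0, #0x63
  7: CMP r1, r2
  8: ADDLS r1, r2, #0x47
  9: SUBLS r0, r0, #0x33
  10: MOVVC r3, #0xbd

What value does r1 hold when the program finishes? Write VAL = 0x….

VAL = 0x55

0: ✓ CMP  NZCV=0010
1: · ADDMI
2: · SUBEQ
3: · ADDVS
4: ✓ CMP  NZCV=1000
5: · MOVGE
6: · SUBHI
7: ✓ CMP  NZCV=0010
8: · ADDLS
9: · SUBLS
10: ✓ MOVVC  r3←0xbd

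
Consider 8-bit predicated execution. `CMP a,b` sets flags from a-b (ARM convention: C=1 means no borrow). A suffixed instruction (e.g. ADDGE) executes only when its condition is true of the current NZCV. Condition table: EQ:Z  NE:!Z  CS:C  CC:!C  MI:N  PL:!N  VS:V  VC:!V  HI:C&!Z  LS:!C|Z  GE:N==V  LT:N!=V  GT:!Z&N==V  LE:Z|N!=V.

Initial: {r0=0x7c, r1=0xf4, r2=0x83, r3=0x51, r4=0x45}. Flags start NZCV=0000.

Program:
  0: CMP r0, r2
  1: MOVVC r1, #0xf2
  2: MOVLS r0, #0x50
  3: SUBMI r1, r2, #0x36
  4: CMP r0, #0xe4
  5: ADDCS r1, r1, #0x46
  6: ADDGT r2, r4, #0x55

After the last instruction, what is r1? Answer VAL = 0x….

VAL = 0x4d

0: ✓ CMP  NZCV=1001
1: · MOVVC
2: ✓ MOVLS  r0←0x50
3: ✓ SUBMI  r1←0x4d
4: ✓ CMP  NZCV=0000
5: · ADDCS
6: ✓ ADDGT  r2←0x9a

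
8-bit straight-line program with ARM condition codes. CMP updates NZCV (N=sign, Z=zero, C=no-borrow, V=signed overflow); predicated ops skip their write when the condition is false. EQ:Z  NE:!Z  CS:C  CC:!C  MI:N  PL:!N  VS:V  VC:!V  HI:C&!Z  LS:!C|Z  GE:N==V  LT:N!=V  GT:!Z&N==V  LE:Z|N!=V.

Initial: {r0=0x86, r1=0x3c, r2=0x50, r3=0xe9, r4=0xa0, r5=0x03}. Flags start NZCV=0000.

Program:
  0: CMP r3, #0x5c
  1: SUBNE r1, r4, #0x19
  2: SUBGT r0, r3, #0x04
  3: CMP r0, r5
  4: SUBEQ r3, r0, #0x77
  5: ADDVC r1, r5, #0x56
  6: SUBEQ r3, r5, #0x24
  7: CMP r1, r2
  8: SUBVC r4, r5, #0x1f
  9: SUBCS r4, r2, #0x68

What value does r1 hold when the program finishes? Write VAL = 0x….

0: ✓ CMP  NZCV=1010
1: ✓ SUBNE  r1←0x87
2: · SUBGT
3: ✓ CMP  NZCV=1010
4: · SUBEQ
5: ✓ ADDVC  r1←0x59
6: · SUBEQ
7: ✓ CMP  NZCV=0010
8: ✓ SUBVC  r4←0xe4
9: ✓ SUBCS  r4←0xe8

VAL = 0x59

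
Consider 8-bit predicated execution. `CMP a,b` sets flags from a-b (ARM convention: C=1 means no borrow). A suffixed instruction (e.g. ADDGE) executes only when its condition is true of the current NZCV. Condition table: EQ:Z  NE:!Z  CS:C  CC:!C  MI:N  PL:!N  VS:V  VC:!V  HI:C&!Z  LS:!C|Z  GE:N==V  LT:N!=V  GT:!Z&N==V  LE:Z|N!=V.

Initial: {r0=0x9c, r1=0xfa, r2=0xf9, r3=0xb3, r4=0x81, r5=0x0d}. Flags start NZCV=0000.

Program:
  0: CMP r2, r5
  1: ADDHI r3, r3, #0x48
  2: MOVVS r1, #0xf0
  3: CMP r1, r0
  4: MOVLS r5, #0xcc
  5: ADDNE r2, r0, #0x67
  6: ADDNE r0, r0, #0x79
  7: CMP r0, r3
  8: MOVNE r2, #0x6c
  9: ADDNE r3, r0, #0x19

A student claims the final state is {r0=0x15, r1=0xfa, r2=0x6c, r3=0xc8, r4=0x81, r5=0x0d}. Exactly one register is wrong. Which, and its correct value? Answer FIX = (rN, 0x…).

0: ✓ CMP  NZCV=1010
1: ✓ ADDHI  r3←0xfb
2: · MOVVS
3: ✓ CMP  NZCV=0010
4: · MOVLS
5: ✓ ADDNE  r2←0x03
6: ✓ ADDNE  r0←0x15
7: ✓ CMP  NZCV=0000
8: ✓ MOVNE  r2←0x6c
9: ✓ ADDNE  r3←0x2e

FIX = (r3, 0x2e)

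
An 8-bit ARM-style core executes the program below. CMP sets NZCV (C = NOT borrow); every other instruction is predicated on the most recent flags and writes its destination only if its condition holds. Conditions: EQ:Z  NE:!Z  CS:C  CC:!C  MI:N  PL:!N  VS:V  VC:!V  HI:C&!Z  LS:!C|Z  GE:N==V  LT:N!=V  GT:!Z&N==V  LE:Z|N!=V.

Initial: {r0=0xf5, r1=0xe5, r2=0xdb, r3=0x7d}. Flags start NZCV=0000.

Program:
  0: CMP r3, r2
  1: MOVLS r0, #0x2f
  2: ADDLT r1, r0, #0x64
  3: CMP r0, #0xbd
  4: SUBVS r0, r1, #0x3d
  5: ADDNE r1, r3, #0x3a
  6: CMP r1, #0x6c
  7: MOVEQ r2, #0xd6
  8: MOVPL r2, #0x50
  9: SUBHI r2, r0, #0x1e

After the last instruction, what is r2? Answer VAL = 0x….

VAL = 0x11

0: ✓ CMP  NZCV=1001
1: ✓ MOVLS  r0←0x2f
2: · ADDLT
3: ✓ CMP  NZCV=0000
4: · SUBVS
5: ✓ ADDNE  r1←0xb7
6: ✓ CMP  NZCV=0011
7: · MOVEQ
8: ✓ MOVPL  r2←0x50
9: ✓ SUBHI  r2←0x11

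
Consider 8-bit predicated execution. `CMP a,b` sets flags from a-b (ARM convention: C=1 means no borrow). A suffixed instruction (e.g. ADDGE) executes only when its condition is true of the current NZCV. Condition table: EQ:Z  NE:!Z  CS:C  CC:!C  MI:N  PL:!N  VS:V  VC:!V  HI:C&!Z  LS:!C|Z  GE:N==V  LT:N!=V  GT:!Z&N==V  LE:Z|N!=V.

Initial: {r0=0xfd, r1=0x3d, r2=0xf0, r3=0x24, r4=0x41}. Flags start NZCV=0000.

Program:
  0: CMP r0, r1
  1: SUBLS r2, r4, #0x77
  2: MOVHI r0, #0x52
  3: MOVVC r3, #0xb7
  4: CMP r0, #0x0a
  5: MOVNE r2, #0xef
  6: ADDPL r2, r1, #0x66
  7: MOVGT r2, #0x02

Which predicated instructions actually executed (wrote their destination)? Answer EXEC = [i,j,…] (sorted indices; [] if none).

[0] flags=1010 → (cmp)
[1] flags=1010 LS?F → skip
[2] flags=1010 HI?T → r0=0x52
[3] flags=1010 VC?T → r3=0xb7
[4] flags=0010 → (cmp)
[5] flags=0010 NE?T → r2=0xef
[6] flags=0010 PL?T → r2=0xa3
[7] flags=0010 GT?T → r2=0x02

EXEC = [2,3,5,6,7]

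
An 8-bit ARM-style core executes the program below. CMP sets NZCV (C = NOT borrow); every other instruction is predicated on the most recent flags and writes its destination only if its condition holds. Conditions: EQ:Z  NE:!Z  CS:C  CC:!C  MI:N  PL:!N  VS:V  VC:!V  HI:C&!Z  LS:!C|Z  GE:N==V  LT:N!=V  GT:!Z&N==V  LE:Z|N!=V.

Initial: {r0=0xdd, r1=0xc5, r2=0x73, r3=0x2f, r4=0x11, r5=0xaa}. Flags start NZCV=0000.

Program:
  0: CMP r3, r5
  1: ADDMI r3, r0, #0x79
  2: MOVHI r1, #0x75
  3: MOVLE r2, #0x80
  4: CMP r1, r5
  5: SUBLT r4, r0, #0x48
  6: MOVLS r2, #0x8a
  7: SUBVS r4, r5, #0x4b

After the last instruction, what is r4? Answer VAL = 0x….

0: ✓ CMP  NZCV=1001
1: ✓ ADDMI  r3←0x56
2: · MOVHI
3: · MOVLE
4: ✓ CMP  NZCV=0010
5: · SUBLT
6: · MOVLS
7: · SUBVS

VAL = 0x11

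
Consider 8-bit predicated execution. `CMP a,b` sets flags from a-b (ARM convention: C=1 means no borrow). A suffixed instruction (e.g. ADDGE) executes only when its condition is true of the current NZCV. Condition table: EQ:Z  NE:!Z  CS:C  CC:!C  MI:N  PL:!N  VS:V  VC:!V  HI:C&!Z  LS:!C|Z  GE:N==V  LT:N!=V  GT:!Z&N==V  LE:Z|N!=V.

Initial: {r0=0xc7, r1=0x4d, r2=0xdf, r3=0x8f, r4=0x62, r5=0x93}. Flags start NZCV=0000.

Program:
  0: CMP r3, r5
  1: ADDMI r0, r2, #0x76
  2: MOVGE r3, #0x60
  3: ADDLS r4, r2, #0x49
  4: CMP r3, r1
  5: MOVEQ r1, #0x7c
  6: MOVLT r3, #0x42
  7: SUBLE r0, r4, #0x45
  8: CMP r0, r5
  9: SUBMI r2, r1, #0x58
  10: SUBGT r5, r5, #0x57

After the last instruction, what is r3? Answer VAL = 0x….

[0] flags=1000 → (cmp)
[1] flags=1000 MI?T → r0=0x55
[2] flags=1000 GE?F → skip
[3] flags=1000 LS?T → r4=0x28
[4] flags=0011 → (cmp)
[5] flags=0011 EQ?F → skip
[6] flags=0011 LT?T → r3=0x42
[7] flags=0011 LE?T → r0=0xe3
[8] flags=0010 → (cmp)
[9] flags=0010 MI?F → skip
[10] flags=0010 GT?T → r5=0x3c

VAL = 0x42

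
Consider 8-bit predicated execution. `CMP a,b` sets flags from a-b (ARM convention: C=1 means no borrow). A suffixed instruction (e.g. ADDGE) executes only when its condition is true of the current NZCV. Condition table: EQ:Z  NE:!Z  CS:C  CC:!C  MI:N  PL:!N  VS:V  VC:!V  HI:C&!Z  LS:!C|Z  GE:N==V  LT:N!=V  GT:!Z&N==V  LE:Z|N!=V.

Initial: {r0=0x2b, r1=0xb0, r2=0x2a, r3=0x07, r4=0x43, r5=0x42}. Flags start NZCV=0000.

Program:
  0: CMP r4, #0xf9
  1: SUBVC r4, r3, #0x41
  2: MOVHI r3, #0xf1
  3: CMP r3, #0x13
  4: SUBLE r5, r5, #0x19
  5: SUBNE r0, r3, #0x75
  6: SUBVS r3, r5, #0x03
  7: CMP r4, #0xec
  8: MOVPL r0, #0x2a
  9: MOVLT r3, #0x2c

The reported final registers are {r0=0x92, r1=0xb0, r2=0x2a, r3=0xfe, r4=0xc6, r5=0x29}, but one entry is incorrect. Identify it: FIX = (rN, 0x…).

FIX = (r3, 0x2c)

[0] flags=0000 → (cmp)
[1] flags=0000 VC?T → r4=0xc6
[2] flags=0000 HI?F → skip
[3] flags=1000 → (cmp)
[4] flags=1000 LE?T → r5=0x29
[5] flags=1000 NE?T → r0=0x92
[6] flags=1000 VS?F → skip
[7] flags=1000 → (cmp)
[8] flags=1000 PL?F → skip
[9] flags=1000 LT?T → r3=0x2c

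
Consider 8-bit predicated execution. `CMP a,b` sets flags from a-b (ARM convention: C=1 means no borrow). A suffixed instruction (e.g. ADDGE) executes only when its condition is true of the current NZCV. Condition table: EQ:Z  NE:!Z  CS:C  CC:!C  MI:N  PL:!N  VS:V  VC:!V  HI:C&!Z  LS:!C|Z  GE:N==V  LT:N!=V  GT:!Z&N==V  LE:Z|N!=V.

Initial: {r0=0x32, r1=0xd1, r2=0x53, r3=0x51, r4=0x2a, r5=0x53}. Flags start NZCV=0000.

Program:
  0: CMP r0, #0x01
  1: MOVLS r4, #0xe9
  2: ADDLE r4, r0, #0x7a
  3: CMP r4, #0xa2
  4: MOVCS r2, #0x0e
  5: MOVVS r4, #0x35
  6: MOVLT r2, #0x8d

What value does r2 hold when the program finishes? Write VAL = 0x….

[0] flags=0010 → (cmp)
[1] flags=0010 LS?F → skip
[2] flags=0010 LE?F → skip
[3] flags=1001 → (cmp)
[4] flags=1001 CS?F → skip
[5] flags=1001 VS?T → r4=0x35
[6] flags=1001 LT?F → skip

VAL = 0x53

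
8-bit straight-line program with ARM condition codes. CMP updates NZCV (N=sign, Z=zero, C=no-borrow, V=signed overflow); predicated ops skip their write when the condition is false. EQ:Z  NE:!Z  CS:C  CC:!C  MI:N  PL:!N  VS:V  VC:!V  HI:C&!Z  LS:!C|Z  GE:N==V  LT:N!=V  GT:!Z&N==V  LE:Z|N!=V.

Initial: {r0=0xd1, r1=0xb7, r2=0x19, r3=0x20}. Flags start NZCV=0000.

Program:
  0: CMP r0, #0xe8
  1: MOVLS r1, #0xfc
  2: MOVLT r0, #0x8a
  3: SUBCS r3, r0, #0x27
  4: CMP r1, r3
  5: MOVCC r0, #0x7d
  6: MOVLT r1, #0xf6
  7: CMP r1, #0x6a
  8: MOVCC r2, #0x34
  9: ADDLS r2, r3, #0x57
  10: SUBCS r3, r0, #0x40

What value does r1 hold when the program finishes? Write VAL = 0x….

[0] flags=1000 → (cmp)
[1] flags=1000 LS?T → r1=0xfc
[2] flags=1000 LT?T → r0=0x8a
[3] flags=1000 CS?F → skip
[4] flags=1010 → (cmp)
[5] flags=1010 CC?F → skip
[6] flags=1010 LT?T → r1=0xf6
[7] flags=1010 → (cmp)
[8] flags=1010 CC?F → skip
[9] flags=1010 LS?F → skip
[10] flags=1010 CS?T → r3=0x4a

VAL = 0xf6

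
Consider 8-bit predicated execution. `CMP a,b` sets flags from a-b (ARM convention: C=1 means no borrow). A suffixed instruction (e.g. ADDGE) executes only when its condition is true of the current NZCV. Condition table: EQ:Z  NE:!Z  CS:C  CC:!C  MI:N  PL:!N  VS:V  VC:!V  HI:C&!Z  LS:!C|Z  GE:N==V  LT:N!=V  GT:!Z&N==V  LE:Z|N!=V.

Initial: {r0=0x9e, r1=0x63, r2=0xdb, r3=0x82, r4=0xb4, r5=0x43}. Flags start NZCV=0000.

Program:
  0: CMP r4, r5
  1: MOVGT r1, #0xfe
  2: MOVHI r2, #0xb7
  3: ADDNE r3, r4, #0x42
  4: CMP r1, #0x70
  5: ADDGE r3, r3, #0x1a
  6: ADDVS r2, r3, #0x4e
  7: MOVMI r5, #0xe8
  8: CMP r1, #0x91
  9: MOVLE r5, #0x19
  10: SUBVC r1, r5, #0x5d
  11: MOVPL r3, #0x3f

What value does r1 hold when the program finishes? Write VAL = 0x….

VAL = 0x63

0: ✓ CMP  NZCV=0011
1: · MOVGT
2: ✓ MOVHI  r2←0xb7
3: ✓ ADDNE  r3←0xf6
4: ✓ CMP  NZCV=1000
5: · ADDGE
6: · ADDVS
7: ✓ MOVMI  r5←0xe8
8: ✓ CMP  NZCV=1001
9: · MOVLE
10: · SUBVC
11: · MOVPL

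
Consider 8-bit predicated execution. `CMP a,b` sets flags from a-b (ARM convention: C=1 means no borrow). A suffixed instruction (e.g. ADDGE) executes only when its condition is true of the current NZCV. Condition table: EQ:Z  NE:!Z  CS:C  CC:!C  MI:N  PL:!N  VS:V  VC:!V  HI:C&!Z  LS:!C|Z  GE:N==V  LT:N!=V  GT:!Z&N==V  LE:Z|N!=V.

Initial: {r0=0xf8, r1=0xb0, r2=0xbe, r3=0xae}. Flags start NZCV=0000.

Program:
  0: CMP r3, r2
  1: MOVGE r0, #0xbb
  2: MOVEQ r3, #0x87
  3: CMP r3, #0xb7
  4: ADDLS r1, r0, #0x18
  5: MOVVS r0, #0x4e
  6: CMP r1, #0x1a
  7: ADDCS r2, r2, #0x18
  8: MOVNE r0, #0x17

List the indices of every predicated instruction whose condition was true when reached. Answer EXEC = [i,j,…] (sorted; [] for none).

EXEC = [4,8]

[0] flags=1000 → (cmp)
[1] flags=1000 GE?F → skip
[2] flags=1000 EQ?F → skip
[3] flags=1000 → (cmp)
[4] flags=1000 LS?T → r1=0x10
[5] flags=1000 VS?F → skip
[6] flags=1000 → (cmp)
[7] flags=1000 CS?F → skip
[8] flags=1000 NE?T → r0=0x17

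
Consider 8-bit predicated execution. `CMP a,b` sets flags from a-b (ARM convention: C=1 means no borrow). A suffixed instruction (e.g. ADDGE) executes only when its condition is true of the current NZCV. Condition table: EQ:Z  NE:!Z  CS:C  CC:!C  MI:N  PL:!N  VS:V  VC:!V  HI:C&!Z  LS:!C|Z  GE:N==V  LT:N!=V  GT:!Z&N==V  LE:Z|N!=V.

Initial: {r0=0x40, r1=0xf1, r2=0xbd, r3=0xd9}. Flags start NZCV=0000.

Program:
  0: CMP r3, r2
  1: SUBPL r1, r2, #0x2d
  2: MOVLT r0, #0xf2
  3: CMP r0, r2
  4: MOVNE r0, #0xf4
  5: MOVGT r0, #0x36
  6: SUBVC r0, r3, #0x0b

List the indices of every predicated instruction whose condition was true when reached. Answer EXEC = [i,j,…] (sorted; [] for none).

EXEC = [1,4,5]

[0] flags=0010 → (cmp)
[1] flags=0010 PL?T → r1=0x90
[2] flags=0010 LT?F → skip
[3] flags=1001 → (cmp)
[4] flags=1001 NE?T → r0=0xf4
[5] flags=1001 GT?T → r0=0x36
[6] flags=1001 VC?F → skip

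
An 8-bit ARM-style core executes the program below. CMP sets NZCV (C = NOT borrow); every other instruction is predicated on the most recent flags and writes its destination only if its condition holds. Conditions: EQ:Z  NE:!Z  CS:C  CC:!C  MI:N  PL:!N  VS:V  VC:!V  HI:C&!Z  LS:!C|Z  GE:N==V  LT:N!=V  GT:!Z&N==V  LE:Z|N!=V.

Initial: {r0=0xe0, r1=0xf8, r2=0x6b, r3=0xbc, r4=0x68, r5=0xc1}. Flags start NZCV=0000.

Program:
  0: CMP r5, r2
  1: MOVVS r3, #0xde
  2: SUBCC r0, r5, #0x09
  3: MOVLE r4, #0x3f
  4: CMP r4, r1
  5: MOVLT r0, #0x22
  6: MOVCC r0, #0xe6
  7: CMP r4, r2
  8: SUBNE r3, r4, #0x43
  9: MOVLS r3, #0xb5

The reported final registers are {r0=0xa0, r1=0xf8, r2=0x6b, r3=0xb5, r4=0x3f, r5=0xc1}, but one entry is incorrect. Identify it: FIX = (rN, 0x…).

[0] flags=0011 → (cmp)
[1] flags=0011 VS?T → r3=0xde
[2] flags=0011 CC?F → skip
[3] flags=0011 LE?T → r4=0x3f
[4] flags=0000 → (cmp)
[5] flags=0000 LT?F → skip
[6] flags=0000 CC?T → r0=0xe6
[7] flags=1000 → (cmp)
[8] flags=1000 NE?T → r3=0xfc
[9] flags=1000 LS?T → r3=0xb5

FIX = (r0, 0xe6)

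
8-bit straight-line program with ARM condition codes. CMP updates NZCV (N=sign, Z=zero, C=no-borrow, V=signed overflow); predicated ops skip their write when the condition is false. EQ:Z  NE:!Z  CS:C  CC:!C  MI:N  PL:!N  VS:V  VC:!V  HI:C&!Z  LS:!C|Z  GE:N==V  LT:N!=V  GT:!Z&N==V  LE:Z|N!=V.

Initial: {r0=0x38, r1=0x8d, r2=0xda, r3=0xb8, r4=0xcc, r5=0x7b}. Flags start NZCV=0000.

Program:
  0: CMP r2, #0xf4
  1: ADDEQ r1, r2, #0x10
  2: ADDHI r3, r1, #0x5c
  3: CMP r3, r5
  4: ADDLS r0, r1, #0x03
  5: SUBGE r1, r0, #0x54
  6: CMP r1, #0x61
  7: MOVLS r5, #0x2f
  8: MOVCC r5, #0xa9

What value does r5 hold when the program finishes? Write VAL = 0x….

0: ✓ CMP  NZCV=1000
1: · ADDEQ
2: · ADDHI
3: ✓ CMP  NZCV=0011
4: · ADDLS
5: · SUBGE
6: ✓ CMP  NZCV=0011
7: · MOVLS
8: · MOVCC

VAL = 0x7b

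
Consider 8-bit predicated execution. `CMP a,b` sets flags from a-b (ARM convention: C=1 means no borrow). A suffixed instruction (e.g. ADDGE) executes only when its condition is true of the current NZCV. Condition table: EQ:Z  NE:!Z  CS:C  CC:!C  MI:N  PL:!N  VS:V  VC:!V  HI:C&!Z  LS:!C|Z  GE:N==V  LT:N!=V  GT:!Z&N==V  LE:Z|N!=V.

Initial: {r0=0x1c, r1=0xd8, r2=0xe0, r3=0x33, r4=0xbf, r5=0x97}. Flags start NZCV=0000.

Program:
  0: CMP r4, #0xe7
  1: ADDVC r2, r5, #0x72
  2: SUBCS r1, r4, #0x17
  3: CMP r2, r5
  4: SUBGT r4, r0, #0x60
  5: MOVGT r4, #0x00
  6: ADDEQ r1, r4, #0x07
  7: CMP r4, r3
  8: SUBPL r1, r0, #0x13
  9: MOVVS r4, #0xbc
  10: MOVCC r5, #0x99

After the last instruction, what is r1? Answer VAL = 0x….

0: ✓ CMP  NZCV=1000
1: ✓ ADDVC  r2←0x09
2: · SUBCS
3: ✓ CMP  NZCV=0000
4: ✓ SUBGT  r4←0xbc
5: ✓ MOVGT  r4←0x00
6: · ADDEQ
7: ✓ CMP  NZCV=1000
8: · SUBPL
9: · MOVVS
10: ✓ MOVCC  r5←0x99

VAL = 0xd8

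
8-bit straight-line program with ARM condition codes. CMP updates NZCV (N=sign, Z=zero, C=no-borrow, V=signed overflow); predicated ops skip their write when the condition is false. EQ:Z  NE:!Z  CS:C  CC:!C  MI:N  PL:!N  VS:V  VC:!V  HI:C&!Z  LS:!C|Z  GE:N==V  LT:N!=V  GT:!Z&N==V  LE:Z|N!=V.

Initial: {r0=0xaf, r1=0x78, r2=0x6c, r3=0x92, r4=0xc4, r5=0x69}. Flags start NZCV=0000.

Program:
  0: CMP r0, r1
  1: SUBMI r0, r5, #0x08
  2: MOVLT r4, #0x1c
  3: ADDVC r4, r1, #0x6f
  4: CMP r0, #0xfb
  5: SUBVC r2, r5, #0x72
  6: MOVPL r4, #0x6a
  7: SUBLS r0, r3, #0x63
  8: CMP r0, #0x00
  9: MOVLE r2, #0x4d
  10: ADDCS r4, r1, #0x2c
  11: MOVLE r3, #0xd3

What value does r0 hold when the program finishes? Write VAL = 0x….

[0] flags=0011 → (cmp)
[1] flags=0011 MI?F → skip
[2] flags=0011 LT?T → r4=0x1c
[3] flags=0011 VC?F → skip
[4] flags=1000 → (cmp)
[5] flags=1000 VC?T → r2=0xf7
[6] flags=1000 PL?F → skip
[7] flags=1000 LS?T → r0=0x2f
[8] flags=0010 → (cmp)
[9] flags=0010 LE?F → skip
[10] flags=0010 CS?T → r4=0xa4
[11] flags=0010 LE?F → skip

VAL = 0x2f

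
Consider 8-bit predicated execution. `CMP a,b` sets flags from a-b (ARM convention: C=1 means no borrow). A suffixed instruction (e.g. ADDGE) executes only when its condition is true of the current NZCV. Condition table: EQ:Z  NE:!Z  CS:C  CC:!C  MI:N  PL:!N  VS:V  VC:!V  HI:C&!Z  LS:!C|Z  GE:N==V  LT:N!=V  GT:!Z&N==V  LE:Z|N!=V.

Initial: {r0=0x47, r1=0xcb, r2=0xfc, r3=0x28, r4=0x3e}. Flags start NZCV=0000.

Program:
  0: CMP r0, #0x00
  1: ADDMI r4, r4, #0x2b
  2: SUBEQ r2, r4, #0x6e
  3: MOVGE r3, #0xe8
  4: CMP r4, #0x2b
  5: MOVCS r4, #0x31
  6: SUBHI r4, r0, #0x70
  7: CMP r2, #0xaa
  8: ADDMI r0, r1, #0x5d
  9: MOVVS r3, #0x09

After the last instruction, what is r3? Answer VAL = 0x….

[0] flags=0010 → (cmp)
[1] flags=0010 MI?F → skip
[2] flags=0010 EQ?F → skip
[3] flags=0010 GE?T → r3=0xe8
[4] flags=0010 → (cmp)
[5] flags=0010 CS?T → r4=0x31
[6] flags=0010 HI?T → r4=0xd7
[7] flags=0010 → (cmp)
[8] flags=0010 MI?F → skip
[9] flags=0010 VS?F → skip

VAL = 0xe8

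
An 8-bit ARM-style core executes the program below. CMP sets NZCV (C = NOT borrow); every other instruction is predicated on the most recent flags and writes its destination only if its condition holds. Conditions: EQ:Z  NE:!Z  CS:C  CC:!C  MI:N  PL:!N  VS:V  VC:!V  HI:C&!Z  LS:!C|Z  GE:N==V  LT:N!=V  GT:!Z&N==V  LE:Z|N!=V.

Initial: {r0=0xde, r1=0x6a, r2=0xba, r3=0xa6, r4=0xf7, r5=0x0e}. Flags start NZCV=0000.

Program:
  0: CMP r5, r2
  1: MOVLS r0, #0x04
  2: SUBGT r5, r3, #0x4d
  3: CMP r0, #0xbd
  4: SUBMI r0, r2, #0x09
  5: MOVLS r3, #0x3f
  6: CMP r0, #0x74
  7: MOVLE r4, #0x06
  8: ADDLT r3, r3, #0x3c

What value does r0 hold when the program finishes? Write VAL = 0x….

0: ✓ CMP  NZCV=0000
1: ✓ MOVLS  r0←0x04
2: ✓ SUBGT  r5←0x59
3: ✓ CMP  NZCV=0000
4: · SUBMI
5: ✓ MOVLS  r3←0x3f
6: ✓ CMP  NZCV=1000
7: ✓ MOVLE  r4←0x06
8: ✓ ADDLT  r3←0x7b

VAL = 0x04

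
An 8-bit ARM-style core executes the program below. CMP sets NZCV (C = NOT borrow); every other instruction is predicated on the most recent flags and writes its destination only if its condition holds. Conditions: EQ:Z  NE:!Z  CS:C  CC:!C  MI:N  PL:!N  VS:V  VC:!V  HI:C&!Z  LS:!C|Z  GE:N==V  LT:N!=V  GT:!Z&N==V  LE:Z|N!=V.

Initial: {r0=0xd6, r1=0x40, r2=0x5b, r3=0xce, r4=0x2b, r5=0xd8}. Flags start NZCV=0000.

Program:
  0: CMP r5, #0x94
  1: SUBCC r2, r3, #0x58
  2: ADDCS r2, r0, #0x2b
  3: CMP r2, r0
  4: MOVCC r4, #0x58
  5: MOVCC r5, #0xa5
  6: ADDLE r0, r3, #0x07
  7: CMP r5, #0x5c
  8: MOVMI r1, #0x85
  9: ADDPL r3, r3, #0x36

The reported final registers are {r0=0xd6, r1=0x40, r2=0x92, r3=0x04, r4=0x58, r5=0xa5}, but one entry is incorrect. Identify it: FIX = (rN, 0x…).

FIX = (r2, 0x01)

0: ✓ CMP  NZCV=0010
1: · SUBCC
2: ✓ ADDCS  r2←0x01
3: ✓ CMP  NZCV=0000
4: ✓ MOVCC  r4←0x58
5: ✓ MOVCC  r5←0xa5
6: · ADDLE
7: ✓ CMP  NZCV=0011
8: · MOVMI
9: ✓ ADDPL  r3←0x04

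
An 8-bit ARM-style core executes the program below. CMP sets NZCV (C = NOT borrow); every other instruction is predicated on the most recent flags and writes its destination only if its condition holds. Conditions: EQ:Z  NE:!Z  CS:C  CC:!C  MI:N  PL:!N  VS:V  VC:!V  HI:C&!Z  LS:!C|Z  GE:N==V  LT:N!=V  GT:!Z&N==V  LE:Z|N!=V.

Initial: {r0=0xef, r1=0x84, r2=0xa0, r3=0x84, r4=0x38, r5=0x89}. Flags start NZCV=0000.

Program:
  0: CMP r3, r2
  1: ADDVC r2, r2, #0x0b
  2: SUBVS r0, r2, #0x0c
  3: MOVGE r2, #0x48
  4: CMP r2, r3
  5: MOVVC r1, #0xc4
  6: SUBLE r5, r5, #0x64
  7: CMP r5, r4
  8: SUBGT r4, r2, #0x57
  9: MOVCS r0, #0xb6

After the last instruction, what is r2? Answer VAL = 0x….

VAL = 0xab

0: ✓ CMP  NZCV=1000
1: ✓ ADDVC  r2←0xab
2: · SUBVS
3: · MOVGE
4: ✓ CMP  NZCV=0010
5: ✓ MOVVC  r1←0xc4
6: · SUBLE
7: ✓ CMP  NZCV=0011
8: · SUBGT
9: ✓ MOVCS  r0←0xb6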